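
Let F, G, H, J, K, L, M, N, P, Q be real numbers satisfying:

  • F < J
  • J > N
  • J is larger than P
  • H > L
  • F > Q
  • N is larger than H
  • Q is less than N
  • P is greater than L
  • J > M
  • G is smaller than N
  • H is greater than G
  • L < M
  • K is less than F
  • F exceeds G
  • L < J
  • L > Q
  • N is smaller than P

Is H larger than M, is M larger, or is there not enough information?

Following every chain through H: above H we get N, P, J; below H we get G, Q, L.
M is not reached, and no chain runs the other way from M to H.
So the given relations leave the order of H and M undetermined.

undetermined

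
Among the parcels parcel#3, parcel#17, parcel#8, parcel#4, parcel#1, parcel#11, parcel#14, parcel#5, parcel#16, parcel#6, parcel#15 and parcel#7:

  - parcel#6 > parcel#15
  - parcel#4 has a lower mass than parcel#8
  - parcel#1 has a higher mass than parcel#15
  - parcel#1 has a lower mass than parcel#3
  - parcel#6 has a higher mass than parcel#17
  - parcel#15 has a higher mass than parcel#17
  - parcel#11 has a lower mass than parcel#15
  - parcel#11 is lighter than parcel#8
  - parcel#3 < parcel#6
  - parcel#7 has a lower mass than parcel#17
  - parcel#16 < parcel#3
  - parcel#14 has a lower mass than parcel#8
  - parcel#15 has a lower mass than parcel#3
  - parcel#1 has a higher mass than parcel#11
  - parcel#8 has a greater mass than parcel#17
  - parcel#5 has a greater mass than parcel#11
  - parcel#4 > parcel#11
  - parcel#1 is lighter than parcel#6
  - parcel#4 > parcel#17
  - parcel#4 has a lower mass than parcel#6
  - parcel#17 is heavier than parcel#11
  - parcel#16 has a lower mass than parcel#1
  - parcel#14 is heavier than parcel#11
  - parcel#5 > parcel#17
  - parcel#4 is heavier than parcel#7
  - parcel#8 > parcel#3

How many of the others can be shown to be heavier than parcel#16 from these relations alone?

4

The elements the relations force above parcel#16 are parcel#1, parcel#3, parcel#8, parcel#6 — no chain reaches any other.
That is 4.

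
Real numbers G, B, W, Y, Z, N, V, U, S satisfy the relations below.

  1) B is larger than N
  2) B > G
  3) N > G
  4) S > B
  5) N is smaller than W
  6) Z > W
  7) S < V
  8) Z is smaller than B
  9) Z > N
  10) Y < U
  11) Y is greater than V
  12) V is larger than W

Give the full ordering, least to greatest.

Each adjacent pair is fixed by a given relation: G < N; N < W; W < Z; Z < B; B < S; S < V; V < Y; Y < U. Chaining them end to end gives the full order.

G < N < W < Z < B < S < V < Y < U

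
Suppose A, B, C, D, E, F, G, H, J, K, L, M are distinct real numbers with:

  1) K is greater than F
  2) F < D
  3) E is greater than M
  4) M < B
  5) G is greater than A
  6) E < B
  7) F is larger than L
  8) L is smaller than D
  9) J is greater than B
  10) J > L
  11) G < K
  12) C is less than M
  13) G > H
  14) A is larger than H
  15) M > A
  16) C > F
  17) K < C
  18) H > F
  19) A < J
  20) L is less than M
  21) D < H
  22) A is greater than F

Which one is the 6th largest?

Chaining the given pairs: L < F < D < H < A < G < K < C < M < E < B < J.
The 6th largest is K.

K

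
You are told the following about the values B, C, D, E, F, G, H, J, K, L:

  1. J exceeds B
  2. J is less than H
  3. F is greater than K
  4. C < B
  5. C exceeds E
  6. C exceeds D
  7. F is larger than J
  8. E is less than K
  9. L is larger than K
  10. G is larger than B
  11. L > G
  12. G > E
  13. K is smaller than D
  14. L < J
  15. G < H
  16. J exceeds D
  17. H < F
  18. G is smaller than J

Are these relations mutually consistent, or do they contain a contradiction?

Every relation is compatible with E < K < D < C < B < G < L < J < H < F; the set is consistent.

consistent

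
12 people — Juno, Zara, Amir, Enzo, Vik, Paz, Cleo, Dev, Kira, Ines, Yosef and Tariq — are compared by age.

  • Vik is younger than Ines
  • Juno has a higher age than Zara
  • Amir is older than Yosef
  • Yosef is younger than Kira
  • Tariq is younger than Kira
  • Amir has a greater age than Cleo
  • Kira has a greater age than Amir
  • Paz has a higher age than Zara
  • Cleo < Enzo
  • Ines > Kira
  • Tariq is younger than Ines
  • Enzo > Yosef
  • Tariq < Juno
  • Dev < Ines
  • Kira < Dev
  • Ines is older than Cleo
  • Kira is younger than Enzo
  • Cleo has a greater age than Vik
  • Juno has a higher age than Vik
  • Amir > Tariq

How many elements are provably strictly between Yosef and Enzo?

2

The relations place Yosef below Enzo. An element lies strictly between them when it is forced above Yosef and also forced below Enzo.
Above Yosef: {Amir, Kira, Dev, Ines}. Below Enzo: {Tariq, Vik, Cleo, Amir, Kira}.
Intersection: {Amir, Kira} — 2.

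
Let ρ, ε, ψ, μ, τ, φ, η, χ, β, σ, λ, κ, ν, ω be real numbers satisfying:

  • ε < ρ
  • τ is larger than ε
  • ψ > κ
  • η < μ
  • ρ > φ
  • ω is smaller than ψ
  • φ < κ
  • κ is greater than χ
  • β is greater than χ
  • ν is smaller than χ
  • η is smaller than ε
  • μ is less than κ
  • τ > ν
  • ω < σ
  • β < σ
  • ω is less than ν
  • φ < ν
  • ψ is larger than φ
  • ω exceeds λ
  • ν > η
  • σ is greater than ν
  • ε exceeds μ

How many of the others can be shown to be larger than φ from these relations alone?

8

The elements the relations force above φ are ν, χ, β, κ, ψ, σ, τ, ρ — no chain reaches any other.
That is 8.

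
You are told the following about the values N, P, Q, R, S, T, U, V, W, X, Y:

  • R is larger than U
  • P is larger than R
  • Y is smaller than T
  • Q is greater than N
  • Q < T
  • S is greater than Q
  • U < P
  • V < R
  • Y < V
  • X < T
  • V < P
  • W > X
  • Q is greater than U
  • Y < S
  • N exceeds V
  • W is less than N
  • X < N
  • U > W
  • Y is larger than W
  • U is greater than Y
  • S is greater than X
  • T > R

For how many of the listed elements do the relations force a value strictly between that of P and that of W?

4

Chaining upward from W reaches: Y, V, U, N, Q, R, T, S.
Chaining downward from P reaches: X, Y, V, U, R.
Strictly between W and P are those in both lists: Y, V, U, R — 4 elements.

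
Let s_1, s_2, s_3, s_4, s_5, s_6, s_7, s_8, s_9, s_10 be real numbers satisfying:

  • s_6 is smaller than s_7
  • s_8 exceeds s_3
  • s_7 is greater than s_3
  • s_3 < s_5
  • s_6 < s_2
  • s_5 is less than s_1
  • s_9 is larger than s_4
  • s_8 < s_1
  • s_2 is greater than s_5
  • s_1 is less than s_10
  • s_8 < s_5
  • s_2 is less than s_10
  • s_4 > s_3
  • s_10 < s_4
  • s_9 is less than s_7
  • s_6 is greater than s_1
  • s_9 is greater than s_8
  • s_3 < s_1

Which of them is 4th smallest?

s_1

Piecing the relations together gives one ordering: s_3 < s_8 < s_5 < s_1 < s_6 < s_2 < s_10 < s_4 < s_9 < s_7.
Counting 4 from the smallest end gives s_1.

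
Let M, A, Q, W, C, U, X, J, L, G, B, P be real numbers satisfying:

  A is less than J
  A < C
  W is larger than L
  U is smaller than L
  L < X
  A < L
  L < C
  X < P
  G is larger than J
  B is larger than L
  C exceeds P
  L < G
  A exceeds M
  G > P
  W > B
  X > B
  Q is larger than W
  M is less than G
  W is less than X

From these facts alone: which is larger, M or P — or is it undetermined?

P

Link the given pairs in sequence: M < A; A < L; L < B; B < W; W < X; X < P.
Together: M < A < L < B < W < X < P.
So P is larger.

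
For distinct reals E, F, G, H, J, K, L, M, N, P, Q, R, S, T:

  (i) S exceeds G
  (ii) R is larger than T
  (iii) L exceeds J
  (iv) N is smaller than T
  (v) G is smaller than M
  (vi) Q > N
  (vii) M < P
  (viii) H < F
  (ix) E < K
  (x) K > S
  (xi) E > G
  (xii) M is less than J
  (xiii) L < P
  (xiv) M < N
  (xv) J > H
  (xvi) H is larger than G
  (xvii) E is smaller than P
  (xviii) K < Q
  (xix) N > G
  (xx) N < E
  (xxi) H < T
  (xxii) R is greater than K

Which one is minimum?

H is not least since G < H; M is not least since G < M; N is not least since G < N; J is not least since M < J; T is not least since H < T; L is not least since J < L; F is not least since H < F; S is not least since G < S; E is not least since N < E; K is not least since E < K; P is not least since E < P; Q is not least since K < Q; R is not least since T < R.
Only G has nothing below it, so G is the minimum.

G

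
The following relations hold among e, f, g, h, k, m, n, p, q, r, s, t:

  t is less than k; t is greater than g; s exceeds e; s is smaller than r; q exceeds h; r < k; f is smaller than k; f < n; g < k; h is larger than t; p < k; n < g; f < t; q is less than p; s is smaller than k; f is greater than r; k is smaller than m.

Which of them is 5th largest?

Piecing the relations together gives one ordering: e < s < r < f < n < g < t < h < q < p < k < m.
Counting 5 from the largest end gives h.

h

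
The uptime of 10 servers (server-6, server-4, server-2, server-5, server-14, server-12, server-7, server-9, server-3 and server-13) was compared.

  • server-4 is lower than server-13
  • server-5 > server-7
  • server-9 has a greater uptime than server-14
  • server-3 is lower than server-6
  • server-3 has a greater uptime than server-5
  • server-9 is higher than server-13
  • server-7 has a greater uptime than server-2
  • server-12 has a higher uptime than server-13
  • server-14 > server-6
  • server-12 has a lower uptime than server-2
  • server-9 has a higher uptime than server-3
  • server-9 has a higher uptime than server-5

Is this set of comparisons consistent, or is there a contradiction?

Every relation is compatible with server-4 < server-13 < server-12 < server-2 < server-7 < server-5 < server-3 < server-6 < server-14 < server-9; the set is consistent.

consistent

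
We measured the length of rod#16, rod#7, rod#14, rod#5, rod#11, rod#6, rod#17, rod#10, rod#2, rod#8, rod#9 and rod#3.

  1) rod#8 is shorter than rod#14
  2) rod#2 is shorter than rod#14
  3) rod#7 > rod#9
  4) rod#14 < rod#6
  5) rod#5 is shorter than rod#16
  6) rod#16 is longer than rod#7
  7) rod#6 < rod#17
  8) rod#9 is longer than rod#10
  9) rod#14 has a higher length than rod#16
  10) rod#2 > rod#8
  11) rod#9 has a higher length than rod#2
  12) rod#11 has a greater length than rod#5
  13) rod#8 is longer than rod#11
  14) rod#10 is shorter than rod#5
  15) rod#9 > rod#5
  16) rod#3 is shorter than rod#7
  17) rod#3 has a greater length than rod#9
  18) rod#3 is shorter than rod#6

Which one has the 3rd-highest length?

The consecutive relations fix a unique order: rod#10 < rod#5 < rod#11 < rod#8 < rod#2 < rod#9 < rod#3 < rod#7 < rod#16 < rod#14 < rod#6 < rod#17.
Counting 3 from the largest end gives rod#14.

rod#14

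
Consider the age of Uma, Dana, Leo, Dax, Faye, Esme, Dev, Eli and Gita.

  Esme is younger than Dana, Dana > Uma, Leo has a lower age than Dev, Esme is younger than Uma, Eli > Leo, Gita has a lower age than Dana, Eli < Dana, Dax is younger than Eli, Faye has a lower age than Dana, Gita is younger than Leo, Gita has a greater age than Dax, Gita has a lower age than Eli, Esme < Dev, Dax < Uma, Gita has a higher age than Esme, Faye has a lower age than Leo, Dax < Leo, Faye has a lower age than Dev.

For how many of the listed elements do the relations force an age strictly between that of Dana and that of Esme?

Chaining upward from Esme reaches: Uma, Gita, Leo, Eli, Dev.
Chaining downward from Dana reaches: Dax, Faye, Uma, Gita, Leo, Eli.
Strictly between Esme and Dana are those in both lists: Uma, Gita, Leo, Eli — 4 elements.

4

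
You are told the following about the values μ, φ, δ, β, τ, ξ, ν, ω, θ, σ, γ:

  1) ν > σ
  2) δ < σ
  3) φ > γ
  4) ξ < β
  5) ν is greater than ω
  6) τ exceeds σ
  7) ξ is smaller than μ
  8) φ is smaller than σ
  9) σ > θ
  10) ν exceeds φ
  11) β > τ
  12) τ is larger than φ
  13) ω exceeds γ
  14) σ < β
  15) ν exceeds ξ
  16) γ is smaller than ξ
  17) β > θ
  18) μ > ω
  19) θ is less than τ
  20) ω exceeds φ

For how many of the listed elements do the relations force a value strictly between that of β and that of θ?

Chaining upward from θ reaches: σ, ν, τ.
Chaining downward from β reaches: γ, φ, ξ, δ, σ, τ.
Strictly between θ and β are those in both lists: σ, τ — 2 elements.

2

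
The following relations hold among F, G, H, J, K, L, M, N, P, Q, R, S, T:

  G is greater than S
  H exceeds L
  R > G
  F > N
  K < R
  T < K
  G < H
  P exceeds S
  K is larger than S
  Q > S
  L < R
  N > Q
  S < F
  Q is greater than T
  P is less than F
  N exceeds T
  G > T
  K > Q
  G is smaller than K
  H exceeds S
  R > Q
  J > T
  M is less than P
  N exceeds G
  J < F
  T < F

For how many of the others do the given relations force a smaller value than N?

From N the given relations immediately reach T, Q, G.
From those, S — 4 in total.
Nothing else is reachable below N; 4 in all.

4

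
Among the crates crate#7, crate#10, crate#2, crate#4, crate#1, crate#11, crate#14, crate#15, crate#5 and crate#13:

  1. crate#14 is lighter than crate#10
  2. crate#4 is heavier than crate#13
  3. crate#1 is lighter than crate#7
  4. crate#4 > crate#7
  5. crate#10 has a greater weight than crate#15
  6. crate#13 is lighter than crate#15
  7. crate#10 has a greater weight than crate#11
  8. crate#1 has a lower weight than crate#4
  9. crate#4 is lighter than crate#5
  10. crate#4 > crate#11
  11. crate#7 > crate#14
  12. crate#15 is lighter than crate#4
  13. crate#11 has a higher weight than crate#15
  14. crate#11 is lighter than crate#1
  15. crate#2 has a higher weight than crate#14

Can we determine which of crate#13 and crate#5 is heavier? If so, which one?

Chaining the given relations: crate#13 < crate#15 < crate#11 < crate#1 < crate#7 < crate#4 < crate#5.
So crate#5 is heavier.

crate#5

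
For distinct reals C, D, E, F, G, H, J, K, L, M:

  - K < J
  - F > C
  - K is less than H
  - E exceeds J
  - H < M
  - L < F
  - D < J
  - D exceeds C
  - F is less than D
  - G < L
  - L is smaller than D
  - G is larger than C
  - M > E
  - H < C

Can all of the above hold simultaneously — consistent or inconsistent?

consistent

Every relation is compatible with K < H < C < G < L < F < D < J < E < M; the set is consistent.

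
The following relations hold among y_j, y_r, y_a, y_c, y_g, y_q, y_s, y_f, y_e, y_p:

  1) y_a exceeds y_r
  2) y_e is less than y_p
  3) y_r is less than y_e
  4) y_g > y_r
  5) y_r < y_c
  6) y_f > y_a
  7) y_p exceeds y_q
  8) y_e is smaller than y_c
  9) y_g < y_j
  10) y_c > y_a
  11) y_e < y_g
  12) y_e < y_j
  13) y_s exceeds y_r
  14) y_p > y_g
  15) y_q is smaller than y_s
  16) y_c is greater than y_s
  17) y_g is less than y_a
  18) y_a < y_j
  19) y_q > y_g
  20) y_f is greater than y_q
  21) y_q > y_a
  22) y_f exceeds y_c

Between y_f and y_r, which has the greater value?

y_f

y_r < y_e and y_e < y_g give y_r < y_g.
With y_g < y_a: y_r < y_e < y_g < y_a.
Then y_a < y_q extends the chain to y_q.
With y_q < y_s: y_r < y_e < y_g < y_a < y_q < y_s.
With y_s < y_c: y_r < y_e < y_g < y_a < y_q < y_s < y_c.
With y_c < y_f: y_r < y_e < y_g < y_a < y_q < y_s < y_c < y_f.
So y_r < y_f; y_f is the larger of the two.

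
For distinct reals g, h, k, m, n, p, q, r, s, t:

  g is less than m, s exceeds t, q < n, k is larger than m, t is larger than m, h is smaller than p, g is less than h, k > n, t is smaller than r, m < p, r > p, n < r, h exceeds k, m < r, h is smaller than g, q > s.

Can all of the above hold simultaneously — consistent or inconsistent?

inconsistent

Chaining the given relations yields g < m < t < s < q < n < k < h, so g < h. But one relation states h < g. These cannot both hold.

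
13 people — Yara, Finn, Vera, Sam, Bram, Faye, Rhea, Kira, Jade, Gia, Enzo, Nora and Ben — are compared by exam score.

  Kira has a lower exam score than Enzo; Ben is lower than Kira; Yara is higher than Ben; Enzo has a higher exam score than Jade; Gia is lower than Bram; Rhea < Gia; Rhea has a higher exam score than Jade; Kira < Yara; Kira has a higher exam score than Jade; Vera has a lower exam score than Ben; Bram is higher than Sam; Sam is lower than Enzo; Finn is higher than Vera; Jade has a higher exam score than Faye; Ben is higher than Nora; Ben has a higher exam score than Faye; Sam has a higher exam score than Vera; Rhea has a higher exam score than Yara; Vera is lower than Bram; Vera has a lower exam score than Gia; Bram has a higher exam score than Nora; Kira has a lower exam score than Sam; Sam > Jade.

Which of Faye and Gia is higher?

Gia

Faye < Ben and Ben < Kira give Faye < Kira.
Then Kira < Yara extends the chain to Yara.
With Yara < Rhea: Faye < Ben < Kira < Yara < Rhea.
With Rhea < Gia: Faye < Ben < Kira < Yara < Rhea < Gia.
So Faye < Gia; Gia is the higher of the two.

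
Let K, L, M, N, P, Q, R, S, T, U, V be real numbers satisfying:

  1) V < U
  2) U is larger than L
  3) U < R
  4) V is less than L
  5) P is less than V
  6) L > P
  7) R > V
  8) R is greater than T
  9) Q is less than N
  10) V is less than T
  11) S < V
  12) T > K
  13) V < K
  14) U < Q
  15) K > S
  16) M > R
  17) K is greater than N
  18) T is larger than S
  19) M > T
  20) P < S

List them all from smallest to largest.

P < S < V < L < U < Q < N < K < T < R < M

Nothing is placed below P, so it is least; from there P < S; S < V; V < L; L < U; U < Q; Q < N; N < K; K < T; T < R; R < M, each given directly.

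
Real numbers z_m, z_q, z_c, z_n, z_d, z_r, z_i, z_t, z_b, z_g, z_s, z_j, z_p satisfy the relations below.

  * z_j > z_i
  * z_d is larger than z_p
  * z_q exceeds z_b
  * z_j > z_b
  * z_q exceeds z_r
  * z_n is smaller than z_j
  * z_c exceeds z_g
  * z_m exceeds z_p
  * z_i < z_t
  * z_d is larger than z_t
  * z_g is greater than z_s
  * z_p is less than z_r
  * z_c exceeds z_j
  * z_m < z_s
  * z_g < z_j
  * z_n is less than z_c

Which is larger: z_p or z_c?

z_c

z_p < z_m < z_s < z_g < z_j < z_c, by transitivity through z_m, z_s, z_g, z_j.
So z_p < z_c; z_c is the larger of the two.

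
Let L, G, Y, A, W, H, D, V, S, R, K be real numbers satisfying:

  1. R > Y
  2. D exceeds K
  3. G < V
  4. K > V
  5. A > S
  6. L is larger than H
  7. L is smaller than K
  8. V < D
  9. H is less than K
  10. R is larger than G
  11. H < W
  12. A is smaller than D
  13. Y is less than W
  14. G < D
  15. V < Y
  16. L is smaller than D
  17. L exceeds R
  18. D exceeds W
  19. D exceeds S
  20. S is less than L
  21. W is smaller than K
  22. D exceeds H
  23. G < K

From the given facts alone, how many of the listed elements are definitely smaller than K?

The elements the relations force below K are S, G, H, V, Y, R, L, W — no chain reaches any other.
That is 8.

8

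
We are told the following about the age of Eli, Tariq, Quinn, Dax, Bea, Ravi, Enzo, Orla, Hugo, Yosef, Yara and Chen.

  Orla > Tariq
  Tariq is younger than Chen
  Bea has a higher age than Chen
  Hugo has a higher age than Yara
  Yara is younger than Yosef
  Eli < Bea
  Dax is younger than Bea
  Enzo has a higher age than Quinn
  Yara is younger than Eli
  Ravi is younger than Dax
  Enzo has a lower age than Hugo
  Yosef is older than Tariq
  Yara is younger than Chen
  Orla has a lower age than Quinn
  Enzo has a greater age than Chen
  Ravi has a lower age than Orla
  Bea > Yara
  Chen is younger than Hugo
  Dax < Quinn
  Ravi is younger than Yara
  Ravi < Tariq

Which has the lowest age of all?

Ravi

Tariq is not least since Ravi < Tariq; Orla is not least since Ravi < Orla; Yara is not least since Ravi < Yara; Dax is not least since Ravi < Dax; Quinn is not least since Orla < Quinn; Chen is not least since Tariq < Chen; Eli is not least since Yara < Eli; Enzo is not least since Chen < Enzo; Yosef is not least since Tariq < Yosef; Bea is not least since Yara < Bea; Hugo is not least since Chen < Hugo.
Only Ravi has nothing below it, so Ravi is the lowest age.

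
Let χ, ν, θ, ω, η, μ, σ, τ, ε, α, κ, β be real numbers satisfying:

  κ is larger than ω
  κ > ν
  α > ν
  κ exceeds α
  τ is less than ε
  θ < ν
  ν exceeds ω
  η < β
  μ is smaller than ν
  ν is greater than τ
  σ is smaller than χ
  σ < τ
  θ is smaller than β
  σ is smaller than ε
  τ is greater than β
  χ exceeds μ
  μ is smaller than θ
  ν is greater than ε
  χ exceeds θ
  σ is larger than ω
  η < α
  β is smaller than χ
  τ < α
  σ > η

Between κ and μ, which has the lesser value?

μ

Chaining the given relations: μ < θ < β < τ < ε < ν < α < κ.
So μ < κ; μ is the smaller of the two.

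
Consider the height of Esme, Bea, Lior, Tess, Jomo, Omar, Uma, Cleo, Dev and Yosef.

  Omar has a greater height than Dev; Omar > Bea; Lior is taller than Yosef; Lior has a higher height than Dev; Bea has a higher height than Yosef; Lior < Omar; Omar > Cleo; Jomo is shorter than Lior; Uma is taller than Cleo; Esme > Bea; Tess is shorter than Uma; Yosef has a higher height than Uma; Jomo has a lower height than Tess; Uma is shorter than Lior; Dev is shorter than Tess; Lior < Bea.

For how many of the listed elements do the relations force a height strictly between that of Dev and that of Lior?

Chaining upward from Dev reaches: Tess, Uma, Yosef, Bea, Omar, Esme.
Chaining downward from Lior reaches: Jomo, Tess, Cleo, Uma, Yosef.
Strictly between Dev and Lior are those in both lists: Tess, Uma, Yosef — 3 elements.

3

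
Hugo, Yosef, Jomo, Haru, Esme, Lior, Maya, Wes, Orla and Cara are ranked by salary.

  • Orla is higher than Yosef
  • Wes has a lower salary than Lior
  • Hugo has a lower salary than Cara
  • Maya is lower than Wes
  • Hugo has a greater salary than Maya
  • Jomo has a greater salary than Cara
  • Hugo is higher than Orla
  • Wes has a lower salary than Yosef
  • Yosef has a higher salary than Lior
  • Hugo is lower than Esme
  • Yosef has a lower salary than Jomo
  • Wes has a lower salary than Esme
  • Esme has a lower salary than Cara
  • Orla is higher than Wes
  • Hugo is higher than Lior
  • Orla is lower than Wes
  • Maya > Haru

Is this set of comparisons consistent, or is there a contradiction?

Chaining the given relations yields Wes < Lior < Yosef < Orla, so Wes < Orla. But one relation states Orla < Wes. These cannot both hold.

inconsistent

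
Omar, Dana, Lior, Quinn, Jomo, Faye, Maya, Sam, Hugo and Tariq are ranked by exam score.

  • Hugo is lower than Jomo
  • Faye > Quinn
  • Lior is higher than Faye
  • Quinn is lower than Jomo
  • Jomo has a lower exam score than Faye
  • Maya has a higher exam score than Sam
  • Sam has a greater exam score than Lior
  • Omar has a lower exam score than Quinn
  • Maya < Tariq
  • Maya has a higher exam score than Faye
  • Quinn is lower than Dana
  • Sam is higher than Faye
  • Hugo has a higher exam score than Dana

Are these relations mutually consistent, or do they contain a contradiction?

The single ordering Omar < Quinn < Dana < Hugo < Jomo < Faye < Lior < Sam < Maya < Tariq satisfies every listed relation, so no contradiction arises.

consistent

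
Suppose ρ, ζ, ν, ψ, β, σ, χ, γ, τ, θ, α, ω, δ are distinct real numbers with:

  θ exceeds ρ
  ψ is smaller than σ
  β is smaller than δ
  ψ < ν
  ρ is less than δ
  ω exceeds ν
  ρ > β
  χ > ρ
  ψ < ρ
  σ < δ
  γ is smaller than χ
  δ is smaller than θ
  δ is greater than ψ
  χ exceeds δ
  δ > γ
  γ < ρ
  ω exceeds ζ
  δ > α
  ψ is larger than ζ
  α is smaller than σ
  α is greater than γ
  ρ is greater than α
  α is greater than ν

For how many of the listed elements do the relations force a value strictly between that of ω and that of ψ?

1

The relations place ψ below ω. An element lies strictly between them when it is forced above ψ and also forced below ω.
Above ψ: {ν, α, σ, ρ, δ, χ, θ}. Below ω: {ζ, ν}.
Intersection: {ν} — 1.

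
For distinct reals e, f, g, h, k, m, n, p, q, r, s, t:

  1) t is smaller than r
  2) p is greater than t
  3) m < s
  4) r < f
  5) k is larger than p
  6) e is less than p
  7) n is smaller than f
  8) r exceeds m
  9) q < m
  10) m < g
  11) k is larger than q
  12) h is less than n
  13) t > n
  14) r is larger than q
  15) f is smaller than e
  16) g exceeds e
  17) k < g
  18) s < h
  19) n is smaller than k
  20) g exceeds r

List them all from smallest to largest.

Each adjacent pair is fixed by a given relation: q < m; m < s; s < h; h < n; n < t; t < r; r < f; f < e; e < p; p < k; k < g. Chaining them end to end gives the full order.

q < m < s < h < n < t < r < f < e < p < k < g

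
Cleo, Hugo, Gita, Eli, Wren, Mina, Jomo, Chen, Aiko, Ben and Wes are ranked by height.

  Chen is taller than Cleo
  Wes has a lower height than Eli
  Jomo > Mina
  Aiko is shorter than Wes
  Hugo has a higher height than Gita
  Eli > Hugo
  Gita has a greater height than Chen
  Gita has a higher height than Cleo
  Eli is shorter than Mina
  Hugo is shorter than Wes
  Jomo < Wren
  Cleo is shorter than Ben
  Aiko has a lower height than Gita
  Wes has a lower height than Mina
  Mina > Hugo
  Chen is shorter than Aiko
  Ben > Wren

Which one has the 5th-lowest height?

The consecutive relations fix a unique order: Cleo < Chen < Aiko < Gita < Hugo < Wes < Eli < Mina < Jomo < Wren < Ben.
The 5th smallest is Hugo.

Hugo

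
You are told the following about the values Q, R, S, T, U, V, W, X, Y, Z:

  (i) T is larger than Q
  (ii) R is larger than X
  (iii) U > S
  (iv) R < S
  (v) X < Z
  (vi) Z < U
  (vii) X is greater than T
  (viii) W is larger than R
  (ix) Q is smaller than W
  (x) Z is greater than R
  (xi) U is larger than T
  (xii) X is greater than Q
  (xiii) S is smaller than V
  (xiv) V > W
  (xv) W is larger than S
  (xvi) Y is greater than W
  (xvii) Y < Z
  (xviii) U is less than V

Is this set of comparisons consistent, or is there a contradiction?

Every relation is compatible with Q < T < X < R < S < W < Y < Z < U < V; the set is consistent.

consistent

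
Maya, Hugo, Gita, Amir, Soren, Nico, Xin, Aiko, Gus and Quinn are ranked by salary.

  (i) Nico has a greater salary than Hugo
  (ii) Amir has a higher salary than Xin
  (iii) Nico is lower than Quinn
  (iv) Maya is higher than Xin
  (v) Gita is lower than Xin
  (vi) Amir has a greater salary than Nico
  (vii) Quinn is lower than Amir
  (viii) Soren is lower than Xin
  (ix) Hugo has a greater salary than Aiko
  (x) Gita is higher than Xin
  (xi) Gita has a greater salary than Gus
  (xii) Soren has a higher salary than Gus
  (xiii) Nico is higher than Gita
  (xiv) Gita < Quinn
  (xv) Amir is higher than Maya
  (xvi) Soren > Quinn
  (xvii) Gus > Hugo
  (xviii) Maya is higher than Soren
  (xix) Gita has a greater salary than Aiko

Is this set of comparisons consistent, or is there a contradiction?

We have Xin < Gita stated directly, yet also Gita < Nico < Quinn < Soren < Xin by chaining the others — so Gita < Xin. Contradiction.

inconsistent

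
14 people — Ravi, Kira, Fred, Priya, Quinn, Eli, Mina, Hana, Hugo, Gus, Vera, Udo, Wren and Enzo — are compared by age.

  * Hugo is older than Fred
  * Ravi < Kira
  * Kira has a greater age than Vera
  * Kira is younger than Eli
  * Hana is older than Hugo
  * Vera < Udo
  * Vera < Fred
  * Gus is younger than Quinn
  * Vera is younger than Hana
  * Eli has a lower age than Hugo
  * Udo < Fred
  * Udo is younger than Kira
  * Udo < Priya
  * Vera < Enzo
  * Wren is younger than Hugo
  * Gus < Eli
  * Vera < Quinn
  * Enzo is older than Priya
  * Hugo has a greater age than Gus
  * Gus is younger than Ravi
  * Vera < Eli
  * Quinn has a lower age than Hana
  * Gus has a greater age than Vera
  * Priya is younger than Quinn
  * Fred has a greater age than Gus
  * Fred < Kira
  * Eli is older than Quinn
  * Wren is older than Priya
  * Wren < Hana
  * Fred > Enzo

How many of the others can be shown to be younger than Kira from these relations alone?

From Kira the given relations immediately reach Vera, Udo, Fred, Ravi.
From those, Gus, Enzo — 6 in total.
From those, Priya — 7 in total.
Nothing else is reachable below Kira; 7 in all.

7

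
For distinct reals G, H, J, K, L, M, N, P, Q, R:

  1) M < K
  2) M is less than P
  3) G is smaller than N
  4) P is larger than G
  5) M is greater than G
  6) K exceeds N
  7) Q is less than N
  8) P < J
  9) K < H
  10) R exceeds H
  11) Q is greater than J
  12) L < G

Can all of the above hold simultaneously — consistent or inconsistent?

The single ordering L < G < M < P < J < Q < N < K < H < R satisfies every listed relation, so no contradiction arises.

consistent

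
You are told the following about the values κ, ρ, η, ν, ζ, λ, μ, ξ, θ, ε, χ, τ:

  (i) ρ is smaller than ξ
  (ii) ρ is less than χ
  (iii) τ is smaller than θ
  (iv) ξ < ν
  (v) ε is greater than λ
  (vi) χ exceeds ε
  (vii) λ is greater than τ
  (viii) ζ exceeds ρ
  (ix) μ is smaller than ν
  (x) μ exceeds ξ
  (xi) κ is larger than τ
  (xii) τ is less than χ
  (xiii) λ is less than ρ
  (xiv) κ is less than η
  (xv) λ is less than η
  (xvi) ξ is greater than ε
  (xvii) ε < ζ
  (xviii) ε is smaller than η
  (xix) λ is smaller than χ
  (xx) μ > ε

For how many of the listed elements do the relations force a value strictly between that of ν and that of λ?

Chaining upward from λ reaches: ρ, ε, ξ, η, μ, χ, ζ.
Chaining downward from ν reaches: τ, ρ, ε, ξ, μ.
Strictly between λ and ν are those in both lists: ρ, ε, ξ, μ — 4 elements.

4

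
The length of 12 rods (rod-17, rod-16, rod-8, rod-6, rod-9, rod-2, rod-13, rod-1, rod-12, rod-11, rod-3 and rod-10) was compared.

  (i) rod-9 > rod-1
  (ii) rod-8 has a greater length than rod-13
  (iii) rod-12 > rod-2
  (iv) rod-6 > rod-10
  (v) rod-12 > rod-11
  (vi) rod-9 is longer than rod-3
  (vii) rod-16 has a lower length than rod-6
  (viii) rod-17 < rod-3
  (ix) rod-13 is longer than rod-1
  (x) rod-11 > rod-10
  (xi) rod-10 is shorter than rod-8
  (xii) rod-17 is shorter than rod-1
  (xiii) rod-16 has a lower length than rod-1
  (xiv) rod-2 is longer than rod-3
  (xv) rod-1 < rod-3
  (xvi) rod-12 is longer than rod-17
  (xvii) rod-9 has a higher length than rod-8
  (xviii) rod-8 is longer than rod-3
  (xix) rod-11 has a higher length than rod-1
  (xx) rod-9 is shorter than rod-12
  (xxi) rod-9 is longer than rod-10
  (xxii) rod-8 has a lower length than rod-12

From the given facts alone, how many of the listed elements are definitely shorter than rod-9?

7

From rod-9 the given relations immediately reach rod-10, rod-1, rod-3, rod-8.
From those, rod-17, rod-16, rod-13 — 7 in total.
No other element is forced below rod-9 by the given relations, so the count is 7.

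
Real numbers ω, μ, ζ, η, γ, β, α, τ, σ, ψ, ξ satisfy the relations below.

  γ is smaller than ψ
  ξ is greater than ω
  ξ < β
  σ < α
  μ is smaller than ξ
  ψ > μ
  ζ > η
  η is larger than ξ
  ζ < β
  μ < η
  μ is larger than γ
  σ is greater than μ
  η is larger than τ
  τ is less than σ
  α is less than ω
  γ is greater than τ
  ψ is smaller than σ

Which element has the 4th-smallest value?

Chaining the given pairs: τ < γ < μ < ψ < σ < α < ω < ξ < η < ζ < β.
Counting 4 from the smallest end gives ψ.

ψ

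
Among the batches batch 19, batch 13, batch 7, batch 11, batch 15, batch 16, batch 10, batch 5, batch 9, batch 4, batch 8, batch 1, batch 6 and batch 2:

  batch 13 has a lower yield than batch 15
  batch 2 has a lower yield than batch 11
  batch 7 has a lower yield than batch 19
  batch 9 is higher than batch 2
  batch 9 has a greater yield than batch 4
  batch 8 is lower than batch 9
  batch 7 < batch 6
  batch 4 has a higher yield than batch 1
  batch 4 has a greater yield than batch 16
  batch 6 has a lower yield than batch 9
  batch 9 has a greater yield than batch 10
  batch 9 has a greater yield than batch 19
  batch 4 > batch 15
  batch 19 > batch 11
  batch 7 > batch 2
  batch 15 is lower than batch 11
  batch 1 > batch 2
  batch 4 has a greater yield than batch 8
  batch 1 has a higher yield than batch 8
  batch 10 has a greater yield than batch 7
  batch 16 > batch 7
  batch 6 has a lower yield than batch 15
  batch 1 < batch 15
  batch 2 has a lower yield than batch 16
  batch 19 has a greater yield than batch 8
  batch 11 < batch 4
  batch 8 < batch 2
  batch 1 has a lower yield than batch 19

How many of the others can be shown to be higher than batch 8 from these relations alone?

Directly above batch 8: batch 2, batch 1, batch 4, batch 19, batch 9.
One step further: batch 7, batch 16, batch 15, batch 11 (9 so far).
One step further: batch 6, batch 10 (11 so far).
No other element is forced above batch 8 by the given relations, so the count is 11.

11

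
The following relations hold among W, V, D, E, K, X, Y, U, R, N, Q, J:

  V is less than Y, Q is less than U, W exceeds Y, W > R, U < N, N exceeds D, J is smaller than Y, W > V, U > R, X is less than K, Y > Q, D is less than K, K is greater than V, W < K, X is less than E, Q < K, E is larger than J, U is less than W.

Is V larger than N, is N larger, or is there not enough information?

Following every chain through V: above V we get Y, W, K.
N is not reached, and no chain runs the other way from N to V.
So the given relations leave the order of V and N undetermined.

undetermined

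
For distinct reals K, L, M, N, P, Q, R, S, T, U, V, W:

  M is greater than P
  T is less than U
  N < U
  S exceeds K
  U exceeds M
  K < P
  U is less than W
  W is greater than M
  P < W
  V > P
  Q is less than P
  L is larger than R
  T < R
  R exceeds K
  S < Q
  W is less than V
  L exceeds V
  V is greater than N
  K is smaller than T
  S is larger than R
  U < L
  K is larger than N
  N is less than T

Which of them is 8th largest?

S

Piecing the relations together gives one ordering: N < K < T < R < S < Q < P < M < U < W < V < L.
Counting 8 from the largest end gives S.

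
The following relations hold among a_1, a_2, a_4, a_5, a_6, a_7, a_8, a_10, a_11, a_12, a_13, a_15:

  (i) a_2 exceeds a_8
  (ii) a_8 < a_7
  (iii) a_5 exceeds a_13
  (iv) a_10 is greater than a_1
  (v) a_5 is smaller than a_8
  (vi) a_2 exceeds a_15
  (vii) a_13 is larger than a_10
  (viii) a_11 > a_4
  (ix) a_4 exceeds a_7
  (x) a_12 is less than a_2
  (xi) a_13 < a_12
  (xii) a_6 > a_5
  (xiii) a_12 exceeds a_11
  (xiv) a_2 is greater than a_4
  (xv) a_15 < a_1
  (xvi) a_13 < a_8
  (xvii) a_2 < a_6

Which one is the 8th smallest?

The consecutive relations fix a unique order: a_15 < a_1 < a_10 < a_13 < a_5 < a_8 < a_7 < a_4 < a_11 < a_12 < a_2 < a_6.
Counting 8 from the smallest end gives a_4.

a_4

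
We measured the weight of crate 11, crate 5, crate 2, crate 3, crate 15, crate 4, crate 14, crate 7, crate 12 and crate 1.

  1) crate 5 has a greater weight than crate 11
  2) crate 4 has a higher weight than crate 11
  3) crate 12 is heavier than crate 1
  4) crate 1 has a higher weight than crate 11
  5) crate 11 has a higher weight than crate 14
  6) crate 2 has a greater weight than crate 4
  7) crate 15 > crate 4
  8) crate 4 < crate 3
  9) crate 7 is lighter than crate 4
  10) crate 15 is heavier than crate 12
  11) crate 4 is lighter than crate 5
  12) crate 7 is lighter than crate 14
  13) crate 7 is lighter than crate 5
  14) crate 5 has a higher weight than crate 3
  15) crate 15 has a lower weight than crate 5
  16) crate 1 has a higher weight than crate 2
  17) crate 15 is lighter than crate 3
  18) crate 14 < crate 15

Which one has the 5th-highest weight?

Chaining the given pairs: crate 7 < crate 14 < crate 11 < crate 4 < crate 2 < crate 1 < crate 12 < crate 15 < crate 3 < crate 5.
Counting 5 from the largest end gives crate 1.

crate 1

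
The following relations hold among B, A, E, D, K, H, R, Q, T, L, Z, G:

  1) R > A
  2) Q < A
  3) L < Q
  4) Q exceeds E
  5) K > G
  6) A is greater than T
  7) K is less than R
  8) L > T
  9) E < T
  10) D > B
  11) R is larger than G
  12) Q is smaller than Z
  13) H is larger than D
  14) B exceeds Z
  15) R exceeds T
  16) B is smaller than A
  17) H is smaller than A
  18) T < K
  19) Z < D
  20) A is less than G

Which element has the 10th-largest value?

L

Piecing the relations together gives one ordering: E < T < L < Q < Z < B < D < H < A < G < K < R.
Counting 10 from the largest end gives L.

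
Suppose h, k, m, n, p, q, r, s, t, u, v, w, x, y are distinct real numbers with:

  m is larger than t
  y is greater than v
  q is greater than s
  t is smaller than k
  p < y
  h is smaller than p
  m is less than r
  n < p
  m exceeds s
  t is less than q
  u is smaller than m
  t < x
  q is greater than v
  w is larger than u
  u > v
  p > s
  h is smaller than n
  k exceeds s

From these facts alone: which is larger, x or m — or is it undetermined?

undetermined

Following every chain through m: above m we get r; below m we get s, v, t, u.
x is not reached, and no chain runs the other way from x to m.
So the given relations leave the order of m and x undetermined.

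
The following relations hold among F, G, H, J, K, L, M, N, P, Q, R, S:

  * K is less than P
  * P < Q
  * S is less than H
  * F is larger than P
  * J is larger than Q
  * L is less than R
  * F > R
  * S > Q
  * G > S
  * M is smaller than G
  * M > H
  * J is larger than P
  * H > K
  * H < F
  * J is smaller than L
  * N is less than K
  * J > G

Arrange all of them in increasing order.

Each adjacent pair is fixed by a given relation: N < K; K < P; P < Q; Q < S; S < H; H < M; M < G; G < J; J < L; L < R; R < F. Chaining them end to end gives the full order.

N < K < P < Q < S < H < M < G < J < L < R < F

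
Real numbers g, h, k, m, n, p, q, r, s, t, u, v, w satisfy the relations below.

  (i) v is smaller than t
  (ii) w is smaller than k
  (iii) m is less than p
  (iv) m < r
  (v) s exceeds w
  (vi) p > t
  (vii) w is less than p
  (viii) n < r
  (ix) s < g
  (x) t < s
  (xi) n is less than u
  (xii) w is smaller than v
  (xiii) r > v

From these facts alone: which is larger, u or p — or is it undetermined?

Following every chain through u: below u we get n.
p is not reached, and no chain runs the other way from p to u.
So the given relations leave the order of u and p undetermined.

undetermined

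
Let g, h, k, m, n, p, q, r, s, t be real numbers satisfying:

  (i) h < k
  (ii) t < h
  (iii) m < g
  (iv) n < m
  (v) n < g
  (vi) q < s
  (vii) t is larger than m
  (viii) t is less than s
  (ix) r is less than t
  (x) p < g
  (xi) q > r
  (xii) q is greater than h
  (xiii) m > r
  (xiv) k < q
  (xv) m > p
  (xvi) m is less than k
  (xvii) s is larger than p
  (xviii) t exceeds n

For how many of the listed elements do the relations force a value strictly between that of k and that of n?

The relations place n below k. An element lies strictly between them when it is forced above n and also forced below k.
Above n: {m, t, g, h, q, s}. Below k: {r, p, m, t, h}.
Intersection: {m, t, h} — 3.

3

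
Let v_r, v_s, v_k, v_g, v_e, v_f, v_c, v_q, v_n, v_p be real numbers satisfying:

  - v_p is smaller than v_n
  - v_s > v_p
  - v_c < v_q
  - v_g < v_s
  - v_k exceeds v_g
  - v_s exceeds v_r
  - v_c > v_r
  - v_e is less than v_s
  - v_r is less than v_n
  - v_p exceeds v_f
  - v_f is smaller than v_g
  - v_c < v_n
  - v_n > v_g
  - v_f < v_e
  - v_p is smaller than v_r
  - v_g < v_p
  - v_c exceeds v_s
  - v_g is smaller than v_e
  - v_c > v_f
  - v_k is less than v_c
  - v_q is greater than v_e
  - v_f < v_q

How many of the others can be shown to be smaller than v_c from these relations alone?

7

The elements the relations force below v_c are v_f, v_g, v_p, v_r, v_e, v_s, v_k — no chain reaches any other.
That is 7.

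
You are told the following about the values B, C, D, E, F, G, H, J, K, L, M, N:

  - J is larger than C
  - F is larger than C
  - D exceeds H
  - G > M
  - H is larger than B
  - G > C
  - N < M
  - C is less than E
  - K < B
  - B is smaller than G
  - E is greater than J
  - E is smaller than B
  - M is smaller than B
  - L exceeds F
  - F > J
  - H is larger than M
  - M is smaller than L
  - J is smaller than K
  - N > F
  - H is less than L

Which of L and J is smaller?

J < F and F < N give J < N.
Then N < M extends the chain to M.
With M < B: J < F < N < M < B.
Then B < H extends the chain to H.
Then H < L extends the chain to L.
So J < L; J is the smaller of the two.

J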